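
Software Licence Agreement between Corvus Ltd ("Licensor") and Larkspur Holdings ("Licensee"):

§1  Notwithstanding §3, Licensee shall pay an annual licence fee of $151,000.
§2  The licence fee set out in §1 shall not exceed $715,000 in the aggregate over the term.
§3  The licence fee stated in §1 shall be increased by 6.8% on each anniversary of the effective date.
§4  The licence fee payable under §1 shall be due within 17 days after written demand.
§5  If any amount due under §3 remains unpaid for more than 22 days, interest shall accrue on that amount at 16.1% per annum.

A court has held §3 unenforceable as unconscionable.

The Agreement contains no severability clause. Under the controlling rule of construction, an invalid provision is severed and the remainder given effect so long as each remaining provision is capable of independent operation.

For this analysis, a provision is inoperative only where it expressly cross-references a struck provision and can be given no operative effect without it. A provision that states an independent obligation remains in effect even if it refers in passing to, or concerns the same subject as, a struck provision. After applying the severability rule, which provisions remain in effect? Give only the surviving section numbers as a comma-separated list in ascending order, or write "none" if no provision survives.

1, 2, 4

§3 is struck. §5 operates only by reference to §3, so it falls with §3. Although §1 refers to §3, its operative terms do not depend on §3, so it remains in effect. With no severability clause, the stated default rule severs what cannot stand and enforces each remaining provision that can operate on its own. That leaves §1, §2, and §4 in effect.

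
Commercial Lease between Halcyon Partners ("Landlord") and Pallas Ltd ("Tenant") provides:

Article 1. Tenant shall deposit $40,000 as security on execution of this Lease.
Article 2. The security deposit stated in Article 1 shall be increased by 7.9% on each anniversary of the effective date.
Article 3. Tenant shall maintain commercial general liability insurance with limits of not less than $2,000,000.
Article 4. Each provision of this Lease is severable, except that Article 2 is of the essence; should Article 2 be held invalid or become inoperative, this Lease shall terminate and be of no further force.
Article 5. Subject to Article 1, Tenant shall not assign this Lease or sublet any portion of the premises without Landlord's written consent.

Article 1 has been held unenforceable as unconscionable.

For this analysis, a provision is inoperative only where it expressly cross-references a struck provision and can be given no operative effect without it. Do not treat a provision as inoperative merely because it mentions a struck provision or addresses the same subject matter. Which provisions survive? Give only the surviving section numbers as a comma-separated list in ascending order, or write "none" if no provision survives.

Article 1 is struck. Article 2 does nothing except set the escalation of the security deposit by reference to Article 1; with Article 1 gone it has no independent effect and is inoperative. Article 4 makes Article 2 an essential term, and Article 2 has been rendered inoperative by the cascade; under Article 4, the entire Lease is therefore void. No provision of the Lease survives.

none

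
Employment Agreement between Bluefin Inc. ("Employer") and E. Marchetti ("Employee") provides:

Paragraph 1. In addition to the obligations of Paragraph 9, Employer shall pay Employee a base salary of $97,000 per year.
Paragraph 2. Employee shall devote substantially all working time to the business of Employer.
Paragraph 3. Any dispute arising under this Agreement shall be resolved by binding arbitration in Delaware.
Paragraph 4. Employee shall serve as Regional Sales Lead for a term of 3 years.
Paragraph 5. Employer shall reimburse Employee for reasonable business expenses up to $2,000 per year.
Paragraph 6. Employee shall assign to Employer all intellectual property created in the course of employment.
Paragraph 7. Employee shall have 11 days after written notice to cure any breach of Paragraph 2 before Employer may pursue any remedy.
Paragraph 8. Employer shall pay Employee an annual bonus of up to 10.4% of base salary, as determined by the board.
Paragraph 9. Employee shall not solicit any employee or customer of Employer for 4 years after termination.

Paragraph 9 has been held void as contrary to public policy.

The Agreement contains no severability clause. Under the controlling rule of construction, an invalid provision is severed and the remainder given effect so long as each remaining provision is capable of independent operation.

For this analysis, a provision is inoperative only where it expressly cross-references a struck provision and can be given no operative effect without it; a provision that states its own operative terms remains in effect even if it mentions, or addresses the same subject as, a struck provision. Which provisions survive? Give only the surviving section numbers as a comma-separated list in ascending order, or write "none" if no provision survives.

Paragraph 9 is struck. Paragraph 1 mentions Paragraph 9 but its own obligation stands independently of Paragraph 9, so Paragraph 1 is not affected. Nothing else in the Agreement is defined by reference to Paragraph 9. Under the stated default rule, only provisions that cannot operate independently fall away; the rest are enforced. The provisions still in force are Paragraph 1, Paragraph 2, Paragraph 3, Paragraph 4, Paragraph 5, Paragraph 6, Paragraph 7, and Paragraph 8.

1, 2, 3, 4, 5, 6, 7, 8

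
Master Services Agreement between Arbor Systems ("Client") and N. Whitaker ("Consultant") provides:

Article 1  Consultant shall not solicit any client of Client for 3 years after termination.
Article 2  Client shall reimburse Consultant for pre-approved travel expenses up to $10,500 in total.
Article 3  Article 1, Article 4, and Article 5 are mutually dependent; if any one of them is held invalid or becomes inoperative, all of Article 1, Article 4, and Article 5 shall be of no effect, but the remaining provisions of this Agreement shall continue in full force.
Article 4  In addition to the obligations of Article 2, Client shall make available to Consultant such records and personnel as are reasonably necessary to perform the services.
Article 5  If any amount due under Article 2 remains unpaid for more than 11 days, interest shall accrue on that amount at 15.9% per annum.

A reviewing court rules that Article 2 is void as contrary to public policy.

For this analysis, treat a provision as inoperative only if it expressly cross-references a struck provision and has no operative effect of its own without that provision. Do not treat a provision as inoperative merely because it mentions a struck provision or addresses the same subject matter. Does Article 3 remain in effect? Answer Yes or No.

Yes

Article 2 is struck. The whole of Article 5 is the default interest on the expense reimbursement, defined by reference to Article 2, so Article 5 cannot stand once Article 2 is removed. Article 3 declares Article 1, Article 4, and Article 5 mutually dependent; since one of them has fallen, all of them are of no effect. That brings down Article 1 and Article 4 as well. The remainder continues in force under Article 3. Only Article 3 remains in effect. Article 3 is among the surviving provisions, so the answer is yes.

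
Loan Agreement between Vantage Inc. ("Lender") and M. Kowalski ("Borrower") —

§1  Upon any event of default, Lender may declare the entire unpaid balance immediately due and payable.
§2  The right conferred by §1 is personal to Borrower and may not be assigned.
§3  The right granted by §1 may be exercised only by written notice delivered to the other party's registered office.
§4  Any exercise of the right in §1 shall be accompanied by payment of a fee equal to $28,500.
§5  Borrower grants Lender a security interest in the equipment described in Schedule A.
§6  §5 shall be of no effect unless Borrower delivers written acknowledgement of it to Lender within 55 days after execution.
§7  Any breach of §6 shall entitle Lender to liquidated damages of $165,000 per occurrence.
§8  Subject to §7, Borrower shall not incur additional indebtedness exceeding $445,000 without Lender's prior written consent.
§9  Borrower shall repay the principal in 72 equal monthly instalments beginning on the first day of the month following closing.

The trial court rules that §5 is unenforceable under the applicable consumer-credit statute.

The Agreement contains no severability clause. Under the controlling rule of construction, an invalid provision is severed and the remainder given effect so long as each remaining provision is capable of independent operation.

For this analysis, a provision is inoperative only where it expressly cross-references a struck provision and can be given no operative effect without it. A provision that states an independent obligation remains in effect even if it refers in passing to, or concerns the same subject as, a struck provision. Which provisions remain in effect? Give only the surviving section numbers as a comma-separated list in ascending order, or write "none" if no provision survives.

§5 is struck. §6 operates only by reference to §5, so it falls with §5. §7 operates only by reference to §6, so it falls with §6. §8 mentions §7 but its own obligation stands independently of §7, so §8 is not affected. With no severability clause, the stated default rule severs what cannot stand and enforces each remaining provision that can operate on its own. That leaves §1, §2, §3, §4, §8, and §9 in effect.

1, 2, 3, 4, 8, 9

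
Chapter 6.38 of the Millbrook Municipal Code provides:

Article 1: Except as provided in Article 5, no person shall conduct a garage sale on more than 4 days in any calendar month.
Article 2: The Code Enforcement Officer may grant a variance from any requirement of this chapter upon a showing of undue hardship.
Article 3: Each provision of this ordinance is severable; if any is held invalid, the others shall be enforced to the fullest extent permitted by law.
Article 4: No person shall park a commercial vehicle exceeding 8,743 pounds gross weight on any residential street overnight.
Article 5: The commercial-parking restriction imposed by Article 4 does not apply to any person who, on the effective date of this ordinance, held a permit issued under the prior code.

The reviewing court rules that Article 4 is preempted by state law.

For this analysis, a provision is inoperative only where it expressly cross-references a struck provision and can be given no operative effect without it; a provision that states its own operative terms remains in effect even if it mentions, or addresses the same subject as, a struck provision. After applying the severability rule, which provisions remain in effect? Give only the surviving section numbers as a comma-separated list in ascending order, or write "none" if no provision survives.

1, 2, 3

Article 4 is struck. Article 5 merely fixes the grandfather exemption from Article 4; with Article 4 gone it has nothing to operate on and falls away. Article 1 mentions Article 5 but its own obligation stands independently of Article 5, so Article 1 is not affected. Article 3 is a severability clause and preserves every provision that can still be given independent effect. Article 1, Article 2, and Article 3 remain in effect.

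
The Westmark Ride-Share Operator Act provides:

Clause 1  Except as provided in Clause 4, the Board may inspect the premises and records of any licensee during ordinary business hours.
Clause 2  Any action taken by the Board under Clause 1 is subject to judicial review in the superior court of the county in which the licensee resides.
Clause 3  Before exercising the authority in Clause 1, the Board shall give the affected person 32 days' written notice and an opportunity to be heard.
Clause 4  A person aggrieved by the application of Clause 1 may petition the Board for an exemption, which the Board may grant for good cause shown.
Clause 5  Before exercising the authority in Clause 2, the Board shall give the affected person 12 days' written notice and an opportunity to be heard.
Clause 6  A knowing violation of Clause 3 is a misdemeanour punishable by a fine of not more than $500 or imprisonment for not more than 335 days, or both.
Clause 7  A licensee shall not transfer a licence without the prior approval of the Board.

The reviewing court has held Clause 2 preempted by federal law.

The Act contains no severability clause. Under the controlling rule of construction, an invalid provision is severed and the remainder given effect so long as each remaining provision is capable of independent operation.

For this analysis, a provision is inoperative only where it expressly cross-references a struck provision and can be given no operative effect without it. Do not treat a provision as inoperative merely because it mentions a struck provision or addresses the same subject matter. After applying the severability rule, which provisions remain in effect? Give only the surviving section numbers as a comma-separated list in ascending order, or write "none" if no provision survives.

Clause 2 is struck. Clause 5 has no operative effect of its own apart from Clause 2 and is therefore inoperative. Under the stated default rule, only provisions that cannot operate independently fall away; the rest are enforced. Clause 1, Clause 3, Clause 4, Clause 6, and Clause 7 remain in effect.

1, 3, 4, 6, 7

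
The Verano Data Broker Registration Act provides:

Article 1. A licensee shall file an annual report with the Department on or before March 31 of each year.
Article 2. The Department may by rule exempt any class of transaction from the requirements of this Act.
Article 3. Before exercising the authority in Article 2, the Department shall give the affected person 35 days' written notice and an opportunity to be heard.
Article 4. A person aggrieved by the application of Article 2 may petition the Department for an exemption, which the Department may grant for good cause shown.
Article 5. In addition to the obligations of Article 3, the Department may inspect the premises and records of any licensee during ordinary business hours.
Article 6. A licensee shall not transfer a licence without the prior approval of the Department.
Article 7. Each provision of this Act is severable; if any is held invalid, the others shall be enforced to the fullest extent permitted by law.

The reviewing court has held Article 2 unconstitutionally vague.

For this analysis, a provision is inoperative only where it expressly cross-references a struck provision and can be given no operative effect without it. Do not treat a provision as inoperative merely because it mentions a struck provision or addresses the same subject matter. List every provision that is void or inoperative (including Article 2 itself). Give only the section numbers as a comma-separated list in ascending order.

2, 3, 4

Article 2 is struck. The only function of Article 3 is the notice-and-hearing requirement for Article 2, so it cannot stand once Article 2 is removed. Article 4 merely fixes the exemption procedure for Article 2; with Article 2 gone it has nothing to operate on and falls away. Although Article 5 refers to Article 3, its operative terms do not depend on Article 3, so it remains in effect. Under the severability clause in Article 7, the remaining provisions continue in force. Article 1, Article 5, Article 6, and Article 7 remain in effect.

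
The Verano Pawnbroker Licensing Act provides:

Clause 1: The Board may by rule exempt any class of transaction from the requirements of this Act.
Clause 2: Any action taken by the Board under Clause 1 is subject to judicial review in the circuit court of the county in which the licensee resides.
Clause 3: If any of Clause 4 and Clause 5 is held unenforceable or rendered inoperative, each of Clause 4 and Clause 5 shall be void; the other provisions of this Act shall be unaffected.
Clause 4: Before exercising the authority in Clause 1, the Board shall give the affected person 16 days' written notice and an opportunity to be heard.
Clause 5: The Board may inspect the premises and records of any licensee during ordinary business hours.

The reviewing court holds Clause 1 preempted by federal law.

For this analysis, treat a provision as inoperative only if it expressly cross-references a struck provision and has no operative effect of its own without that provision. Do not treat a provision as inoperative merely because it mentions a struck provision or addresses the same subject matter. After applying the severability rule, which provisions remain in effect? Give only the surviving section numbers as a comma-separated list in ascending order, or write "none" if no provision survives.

Clause 1 is struck. The only function of Clause 2 is the judicial-review right for Clause 1, so it cannot stand once Clause 1 is removed. The only function of Clause 4 is the notice-and-hearing requirement for Clause 1, so it cannot stand once Clause 1 is removed. Clause 3 declares Clause 4 and Clause 5 mutually dependent; since one of them has fallen, all of them are of no effect. That brings down Clause 5 as well. The remainder continues in force under Clause 3. Only Clause 3 remains in effect.

3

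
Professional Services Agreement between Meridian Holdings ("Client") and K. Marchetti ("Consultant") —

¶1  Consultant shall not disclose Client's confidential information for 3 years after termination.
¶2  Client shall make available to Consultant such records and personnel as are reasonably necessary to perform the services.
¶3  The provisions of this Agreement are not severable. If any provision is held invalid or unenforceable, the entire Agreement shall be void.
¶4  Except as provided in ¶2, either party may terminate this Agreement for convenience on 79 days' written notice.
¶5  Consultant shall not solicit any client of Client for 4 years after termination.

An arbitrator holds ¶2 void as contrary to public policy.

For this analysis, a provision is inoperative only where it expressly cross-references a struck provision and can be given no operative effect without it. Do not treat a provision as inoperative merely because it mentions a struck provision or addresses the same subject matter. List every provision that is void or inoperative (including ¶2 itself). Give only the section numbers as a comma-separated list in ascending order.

1, 2, 3, 4, 5

¶2 is struck. Nothing else in the Agreement is defined by reference to ¶2. ¶3 provides that the Agreement is not severable, so the invalidity of any one provision voids the entire Agreement. No provision of the Agreement survives.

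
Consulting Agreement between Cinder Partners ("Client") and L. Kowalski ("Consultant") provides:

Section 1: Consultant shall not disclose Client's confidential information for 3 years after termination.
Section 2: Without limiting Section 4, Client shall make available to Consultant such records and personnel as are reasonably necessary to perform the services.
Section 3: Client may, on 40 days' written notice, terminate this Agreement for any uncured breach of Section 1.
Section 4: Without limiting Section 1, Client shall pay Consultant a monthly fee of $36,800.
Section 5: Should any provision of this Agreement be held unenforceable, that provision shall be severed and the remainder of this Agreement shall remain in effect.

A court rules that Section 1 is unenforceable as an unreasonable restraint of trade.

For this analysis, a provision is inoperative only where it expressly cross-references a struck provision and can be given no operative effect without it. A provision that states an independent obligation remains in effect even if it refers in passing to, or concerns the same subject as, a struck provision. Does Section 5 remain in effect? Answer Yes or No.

Section 1 is struck. Section 3 merely fixes the termination right for breach of Section 1; with Section 1 gone it has nothing to operate on and falls away. Section 4 mentions Section 1 but its own obligation stands independently of Section 1, so Section 4 is not affected. Section 5 is a severability clause and preserves every provision that can still be given independent effect. Section 2, Section 4, and Section 5 remain in effect. Section 5 is among the surviving provisions, so the answer is yes.

Yes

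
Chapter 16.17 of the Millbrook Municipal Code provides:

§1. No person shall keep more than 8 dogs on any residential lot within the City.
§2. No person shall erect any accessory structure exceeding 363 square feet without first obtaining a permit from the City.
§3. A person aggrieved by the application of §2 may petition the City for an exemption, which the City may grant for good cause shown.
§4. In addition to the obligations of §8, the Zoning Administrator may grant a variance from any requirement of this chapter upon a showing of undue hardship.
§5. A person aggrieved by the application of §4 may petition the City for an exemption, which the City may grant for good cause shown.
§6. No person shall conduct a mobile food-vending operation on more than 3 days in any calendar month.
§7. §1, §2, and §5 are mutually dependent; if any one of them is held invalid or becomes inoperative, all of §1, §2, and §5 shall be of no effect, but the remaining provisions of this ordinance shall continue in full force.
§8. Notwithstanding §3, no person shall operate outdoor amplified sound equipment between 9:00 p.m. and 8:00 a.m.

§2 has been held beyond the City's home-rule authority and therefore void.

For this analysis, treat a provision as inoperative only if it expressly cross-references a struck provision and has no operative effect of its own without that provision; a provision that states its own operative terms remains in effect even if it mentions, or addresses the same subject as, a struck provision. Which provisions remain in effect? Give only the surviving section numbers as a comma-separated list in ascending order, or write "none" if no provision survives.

4, 6, 7, 8

§2 is struck. §3 merely fixes the exemption procedure for §2; with §2 gone it has nothing to operate on and falls away. Although §8 refers to §3, its operative terms do not depend on §3, so it remains in effect. §7 declares §1, §2, and §5 mutually dependent; since one of them has fallen, all of them are of no effect. That brings down §1 and §5 as well. The remainder continues in force under §7. The provisions still in force are §4, §6, §7, and §8.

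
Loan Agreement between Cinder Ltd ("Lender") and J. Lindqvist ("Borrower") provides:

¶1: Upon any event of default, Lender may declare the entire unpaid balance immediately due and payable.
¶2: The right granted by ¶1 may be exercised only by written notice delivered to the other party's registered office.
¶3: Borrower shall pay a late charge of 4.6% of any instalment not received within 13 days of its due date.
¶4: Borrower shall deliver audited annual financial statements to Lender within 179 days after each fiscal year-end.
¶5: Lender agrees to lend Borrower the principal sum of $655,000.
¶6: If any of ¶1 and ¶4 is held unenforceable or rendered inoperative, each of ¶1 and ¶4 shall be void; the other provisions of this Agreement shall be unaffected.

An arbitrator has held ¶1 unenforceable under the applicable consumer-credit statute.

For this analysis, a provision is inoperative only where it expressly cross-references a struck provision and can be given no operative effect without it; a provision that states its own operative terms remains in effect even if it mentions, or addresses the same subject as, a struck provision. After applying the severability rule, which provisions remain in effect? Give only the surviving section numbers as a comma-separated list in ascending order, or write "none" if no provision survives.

3, 5, 6

¶1 is struck. ¶2 has no operative effect of its own apart from ¶1 and is therefore inoperative. ¶6 declares ¶1 and ¶4 mutually dependent; since one of them has fallen, all of them are of no effect. That brings down ¶4 as well. The remainder continues in force under ¶6. That leaves ¶3, ¶5, and ¶6 in effect.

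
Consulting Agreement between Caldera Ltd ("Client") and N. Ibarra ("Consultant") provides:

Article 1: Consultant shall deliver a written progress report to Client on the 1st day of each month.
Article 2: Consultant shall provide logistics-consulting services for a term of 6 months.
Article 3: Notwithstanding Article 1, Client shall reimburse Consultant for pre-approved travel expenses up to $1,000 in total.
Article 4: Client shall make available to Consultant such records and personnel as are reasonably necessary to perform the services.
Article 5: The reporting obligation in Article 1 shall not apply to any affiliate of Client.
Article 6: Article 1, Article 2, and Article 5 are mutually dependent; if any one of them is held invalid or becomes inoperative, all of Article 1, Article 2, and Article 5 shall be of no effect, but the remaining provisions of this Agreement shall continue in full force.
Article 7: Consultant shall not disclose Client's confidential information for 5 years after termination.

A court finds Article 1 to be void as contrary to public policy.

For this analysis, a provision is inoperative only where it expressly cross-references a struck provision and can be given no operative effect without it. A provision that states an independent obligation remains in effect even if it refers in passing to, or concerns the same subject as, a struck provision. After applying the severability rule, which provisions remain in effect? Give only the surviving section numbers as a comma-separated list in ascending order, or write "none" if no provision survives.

Article 1 is struck. Article 5 operates only by reference to Article 1, so it falls with Article 1. Although Article 3 refers to Article 1, its operative terms do not depend on Article 1, so it remains in effect. Article 6 declares Article 1, Article 2, and Article 5 mutually dependent; since one of them has fallen, all of them are of no effect. That brings down Article 2 as well. The remainder continues in force under Article 6. The provisions still in force are Article 3, Article 4, Article 6, and Article 7.

3, 4, 6, 7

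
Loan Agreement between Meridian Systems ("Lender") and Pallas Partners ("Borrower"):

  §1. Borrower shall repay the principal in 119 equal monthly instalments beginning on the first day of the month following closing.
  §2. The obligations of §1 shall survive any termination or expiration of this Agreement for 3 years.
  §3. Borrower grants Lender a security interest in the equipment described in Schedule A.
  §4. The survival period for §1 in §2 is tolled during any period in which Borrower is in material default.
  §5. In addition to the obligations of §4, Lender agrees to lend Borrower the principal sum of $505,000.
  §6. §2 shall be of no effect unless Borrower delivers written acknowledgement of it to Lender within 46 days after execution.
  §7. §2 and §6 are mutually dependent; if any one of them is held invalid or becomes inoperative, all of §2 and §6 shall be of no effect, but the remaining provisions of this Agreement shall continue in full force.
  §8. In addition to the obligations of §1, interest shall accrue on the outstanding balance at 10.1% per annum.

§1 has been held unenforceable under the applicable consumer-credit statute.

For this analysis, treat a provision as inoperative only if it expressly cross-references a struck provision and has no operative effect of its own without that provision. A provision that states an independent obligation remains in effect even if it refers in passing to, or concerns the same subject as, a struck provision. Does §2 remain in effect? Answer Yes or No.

§1 is struck. The only function of §2 is the survival period for §1, so it cannot stand once §1 is removed. §4 does nothing except set the tolling of the survival period for §1 by reference to §2; with §2 gone it has no independent effect and is inoperative. The only function of §6 is the acknowledgement condition for §2, so it cannot stand once §2 is removed. Although §8 refers to §1, its operative terms do not depend on §1, so it remains in effect. Although §5 refers to §4, its operative terms do not depend on §4, so it remains in effect. §7 declares §2 and §6 mutually dependent; since one of them has fallen, all of them are of no effect. The remainder continues in force under §7. The provisions still in force are §3, §5, §7, and §8. §2 is among the inoperative provisions, so the answer is no.

No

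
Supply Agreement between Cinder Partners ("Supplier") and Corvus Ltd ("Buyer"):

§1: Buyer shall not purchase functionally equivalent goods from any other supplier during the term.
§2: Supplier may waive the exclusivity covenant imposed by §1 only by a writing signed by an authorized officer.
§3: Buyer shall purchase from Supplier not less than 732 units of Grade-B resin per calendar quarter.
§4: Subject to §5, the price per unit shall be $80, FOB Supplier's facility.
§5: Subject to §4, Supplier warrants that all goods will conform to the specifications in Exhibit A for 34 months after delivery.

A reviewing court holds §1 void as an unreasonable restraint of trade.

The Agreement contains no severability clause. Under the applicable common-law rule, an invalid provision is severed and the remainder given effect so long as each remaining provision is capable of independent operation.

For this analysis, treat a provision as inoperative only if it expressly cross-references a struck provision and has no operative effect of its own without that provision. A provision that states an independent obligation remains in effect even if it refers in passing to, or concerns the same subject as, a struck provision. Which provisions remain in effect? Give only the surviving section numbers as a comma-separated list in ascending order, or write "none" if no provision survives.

§1 is struck. §2 has no operative effect of its own apart from §1 and is therefore inoperative. With no severability clause, the stated default rule severs what cannot stand and enforces each remaining provision that can operate on its own. §3, §4, and §5 remain in effect.

3, 4, 5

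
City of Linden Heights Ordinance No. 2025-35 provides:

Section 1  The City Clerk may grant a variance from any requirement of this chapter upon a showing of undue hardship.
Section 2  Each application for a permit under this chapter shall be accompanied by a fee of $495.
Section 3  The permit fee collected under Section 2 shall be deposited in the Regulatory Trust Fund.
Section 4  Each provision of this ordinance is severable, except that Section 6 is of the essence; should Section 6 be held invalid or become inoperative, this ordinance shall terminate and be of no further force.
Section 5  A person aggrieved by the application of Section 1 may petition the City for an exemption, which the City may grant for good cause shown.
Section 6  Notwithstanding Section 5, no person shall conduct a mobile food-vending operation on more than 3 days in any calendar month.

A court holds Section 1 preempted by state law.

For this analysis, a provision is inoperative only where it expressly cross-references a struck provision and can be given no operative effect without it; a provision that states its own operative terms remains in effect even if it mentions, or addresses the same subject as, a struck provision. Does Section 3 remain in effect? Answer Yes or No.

Yes

Section 1 is struck. Section 5 operates only by reference to Section 1, so it falls with Section 1. Section 6 mentions Section 5 but its own obligation stands independently of Section 5, so Section 6 is not affected. Section 4 makes Section 6 an essential term, but Section 6 is unaffected, so the severability proviso in Section 4 preserves the remaining provisions. That leaves Section 2, Section 3, Section 4, and Section 6 in effect. Section 3 is among the surviving provisions, so the answer is yes.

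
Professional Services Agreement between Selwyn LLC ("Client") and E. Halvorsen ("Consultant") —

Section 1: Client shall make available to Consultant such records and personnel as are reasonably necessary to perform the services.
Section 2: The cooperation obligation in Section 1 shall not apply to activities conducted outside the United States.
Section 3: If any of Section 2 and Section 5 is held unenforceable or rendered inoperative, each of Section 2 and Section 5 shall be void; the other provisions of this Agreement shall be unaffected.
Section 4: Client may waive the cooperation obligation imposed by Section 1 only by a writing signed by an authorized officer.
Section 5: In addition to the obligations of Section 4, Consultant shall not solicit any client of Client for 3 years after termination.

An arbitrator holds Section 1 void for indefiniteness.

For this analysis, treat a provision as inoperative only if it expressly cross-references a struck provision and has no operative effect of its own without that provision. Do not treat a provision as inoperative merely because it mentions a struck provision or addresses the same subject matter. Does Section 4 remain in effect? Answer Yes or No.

Section 1 is struck. Section 2 has no operative effect of its own apart from Section 1 and is therefore inoperative. Section 4 merely fixes the waiver condition for Section 1; with Section 1 gone it has nothing to operate on and falls away. Section 3 declares Section 2 and Section 5 mutually dependent; since one of them has fallen, all of them are of no effect. That brings down Section 5 as well. The remainder continues in force under Section 3. Only Section 3 remains in effect. Section 4 is among the inoperative provisions, so the answer is no.

No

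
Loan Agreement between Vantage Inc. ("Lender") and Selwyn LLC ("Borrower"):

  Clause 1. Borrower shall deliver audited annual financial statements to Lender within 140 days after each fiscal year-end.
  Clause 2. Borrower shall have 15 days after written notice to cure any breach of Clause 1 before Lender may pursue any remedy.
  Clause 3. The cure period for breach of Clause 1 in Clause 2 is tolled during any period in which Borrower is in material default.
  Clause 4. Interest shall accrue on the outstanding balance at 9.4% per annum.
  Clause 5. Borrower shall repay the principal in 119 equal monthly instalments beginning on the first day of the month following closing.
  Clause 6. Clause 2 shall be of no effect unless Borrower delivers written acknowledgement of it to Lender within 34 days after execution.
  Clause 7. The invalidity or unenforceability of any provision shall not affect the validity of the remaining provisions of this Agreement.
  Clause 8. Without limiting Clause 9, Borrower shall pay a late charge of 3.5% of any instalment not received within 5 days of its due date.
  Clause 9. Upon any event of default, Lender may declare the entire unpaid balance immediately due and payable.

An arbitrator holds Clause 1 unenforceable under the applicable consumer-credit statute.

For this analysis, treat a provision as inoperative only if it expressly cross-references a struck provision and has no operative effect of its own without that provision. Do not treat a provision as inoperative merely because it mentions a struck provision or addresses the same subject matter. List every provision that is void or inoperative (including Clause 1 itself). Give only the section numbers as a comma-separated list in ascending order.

Clause 1 is struck. Clause 2 operates only by reference to Clause 1, so it falls with Clause 1. Clause 3 does nothing except set the tolling of the cure period for breach of Clause 1 by reference to Clause 2; with Clause 2 gone it has no independent effect and is inoperative. Clause 6 merely fixes the acknowledgement condition for Clause 2; with Clause 2 gone it has nothing to operate on and falls away. Clause 7 is a severability clause and preserves every provision that can still be given independent effect. That leaves Clause 4, Clause 5, Clause 7, Clause 8, and Clause 9 in effect.

1, 2, 3, 6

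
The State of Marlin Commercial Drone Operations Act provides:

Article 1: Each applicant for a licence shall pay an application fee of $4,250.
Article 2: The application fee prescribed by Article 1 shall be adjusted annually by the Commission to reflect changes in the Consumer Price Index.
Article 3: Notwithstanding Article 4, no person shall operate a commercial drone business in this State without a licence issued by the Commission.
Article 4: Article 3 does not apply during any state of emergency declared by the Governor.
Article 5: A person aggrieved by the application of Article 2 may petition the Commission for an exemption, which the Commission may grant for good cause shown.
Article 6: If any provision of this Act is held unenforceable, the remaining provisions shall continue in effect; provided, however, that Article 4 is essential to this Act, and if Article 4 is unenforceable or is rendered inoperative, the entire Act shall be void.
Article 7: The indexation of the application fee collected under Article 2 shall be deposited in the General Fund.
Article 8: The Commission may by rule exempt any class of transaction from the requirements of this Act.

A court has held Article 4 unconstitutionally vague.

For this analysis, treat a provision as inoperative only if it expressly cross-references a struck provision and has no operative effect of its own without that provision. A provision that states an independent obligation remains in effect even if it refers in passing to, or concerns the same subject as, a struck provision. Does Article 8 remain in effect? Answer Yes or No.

No

Article 4 is struck. Nothing else in the Act is defined by reference to Article 4. Article 6 makes Article 4 an essential term, and Article 4 is the provision held invalid; under Article 6, the entire Act is therefore void. No provision of the Act survives. Article 8 is among the inoperative provisions, so the answer is no.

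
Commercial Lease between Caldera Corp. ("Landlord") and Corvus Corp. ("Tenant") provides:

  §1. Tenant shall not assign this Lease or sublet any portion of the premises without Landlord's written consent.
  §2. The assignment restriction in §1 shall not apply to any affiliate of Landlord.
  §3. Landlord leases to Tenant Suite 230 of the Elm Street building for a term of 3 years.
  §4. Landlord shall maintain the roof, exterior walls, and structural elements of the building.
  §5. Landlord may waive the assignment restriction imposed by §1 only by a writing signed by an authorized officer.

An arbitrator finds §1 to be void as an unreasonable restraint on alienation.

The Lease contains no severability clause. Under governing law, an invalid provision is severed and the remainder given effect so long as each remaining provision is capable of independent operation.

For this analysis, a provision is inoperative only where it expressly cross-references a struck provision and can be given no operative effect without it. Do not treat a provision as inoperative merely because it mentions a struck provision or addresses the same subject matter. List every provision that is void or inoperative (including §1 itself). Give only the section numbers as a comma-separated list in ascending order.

§1 is struck. §2 operates only by reference to §1, so it falls with §1. §5 merely fixes the waiver condition for §1; with §1 gone it has nothing to operate on and falls away. Under the stated default rule, only provisions that cannot operate independently fall away; the rest are enforced. The provisions still in force are §3 and §4.

1, 2, 5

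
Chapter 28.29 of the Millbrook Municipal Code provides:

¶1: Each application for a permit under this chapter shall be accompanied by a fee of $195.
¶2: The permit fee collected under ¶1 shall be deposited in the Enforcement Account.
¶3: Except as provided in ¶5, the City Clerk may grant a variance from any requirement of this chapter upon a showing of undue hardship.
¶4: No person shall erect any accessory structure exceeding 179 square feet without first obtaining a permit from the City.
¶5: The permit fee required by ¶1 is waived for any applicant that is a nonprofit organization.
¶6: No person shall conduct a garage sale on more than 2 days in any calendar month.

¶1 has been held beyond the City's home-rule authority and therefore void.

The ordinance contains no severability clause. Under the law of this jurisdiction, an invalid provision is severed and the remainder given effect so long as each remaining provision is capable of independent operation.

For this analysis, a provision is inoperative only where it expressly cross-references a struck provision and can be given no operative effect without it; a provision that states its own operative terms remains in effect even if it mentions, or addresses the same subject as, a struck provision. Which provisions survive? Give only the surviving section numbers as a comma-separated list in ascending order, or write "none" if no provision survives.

¶1 is struck. ¶2 has no operative effect of its own apart from ¶1 and is therefore inoperative. ¶5 operates only by reference to ¶1, so it falls with ¶1. Although ¶3 refers to ¶5, its operative terms do not depend on ¶5, so it remains in effect. Under the stated default rule, only provisions that cannot operate independently fall away; the rest are enforced. The provisions still in force are ¶3, ¶4, and ¶6.

3, 4, 6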